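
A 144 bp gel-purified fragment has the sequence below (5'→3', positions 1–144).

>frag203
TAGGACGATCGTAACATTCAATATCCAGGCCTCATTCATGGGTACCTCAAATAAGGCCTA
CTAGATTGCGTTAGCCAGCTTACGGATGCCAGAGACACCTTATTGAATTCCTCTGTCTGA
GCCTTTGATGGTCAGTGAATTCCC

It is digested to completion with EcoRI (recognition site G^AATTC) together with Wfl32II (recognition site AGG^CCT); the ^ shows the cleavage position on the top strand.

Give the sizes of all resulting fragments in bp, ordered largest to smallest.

EcoRI sites (GAATTC) start at positions 105, 137.
EcoRI cuts after the first base of each site, so after positions 105, 137.
Wfl32II sites (AGGCCT) start at positions 27, 54.
Wfl32II cuts after base 3 of each site, so after positions 29, 56.
Combined cut positions: 29, 56, 105, 137.
Linear molecule, 4 cuts → 5 fragments:
  1–29 → 29 bp
  30–56 → 27 bp
  57–105 → 49 bp
  106–137 → 32 bp
  138–144 → 7 bp
Sorted largest to smallest: 49, 32, 29, 27, 7 bp.

49, 32, 29, 27, 7 bp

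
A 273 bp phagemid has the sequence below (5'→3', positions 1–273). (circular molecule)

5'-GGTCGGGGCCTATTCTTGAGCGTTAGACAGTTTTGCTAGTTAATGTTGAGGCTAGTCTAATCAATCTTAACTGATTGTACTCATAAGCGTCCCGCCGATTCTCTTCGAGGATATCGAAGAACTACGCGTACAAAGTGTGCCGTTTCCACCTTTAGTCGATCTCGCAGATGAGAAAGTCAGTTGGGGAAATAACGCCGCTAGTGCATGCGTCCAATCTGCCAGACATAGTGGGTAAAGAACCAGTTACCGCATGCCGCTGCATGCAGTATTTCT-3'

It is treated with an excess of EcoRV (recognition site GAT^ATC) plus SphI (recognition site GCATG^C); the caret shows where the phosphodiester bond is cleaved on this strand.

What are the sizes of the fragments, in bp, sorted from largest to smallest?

122, 95, 46, 10 bp

The EcoRV site (GATATC) starts at position 110.
EcoRV cuts after base 3 of each site, so after position 112.
SphI sites (GCATGC) start at positions 203, 249, 259.
SphI cuts after base 5 of each site (before the last base), so after positions 207, 253, 263.
Combined cut positions: 112, 207, 253, 263.
Circular molecule, 4 cuts → 4 fragments:
  113–207 → 95 bp
  208–253 → 46 bp
  254–263 → 10 bp
  264–273 then 1–112 → 10 + 112 = 122 bp
Sorted largest to smallest: 122, 95, 46, 10 bp.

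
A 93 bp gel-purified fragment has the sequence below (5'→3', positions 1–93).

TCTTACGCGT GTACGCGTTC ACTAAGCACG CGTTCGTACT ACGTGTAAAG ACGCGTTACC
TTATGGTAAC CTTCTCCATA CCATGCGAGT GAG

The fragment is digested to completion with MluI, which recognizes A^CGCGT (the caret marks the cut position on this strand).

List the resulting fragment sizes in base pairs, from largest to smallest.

42, 23, 15, 8, 5 bp

MluI sites (ACGCGT) start at positions 5, 13, 28, 51.
MluI cuts after the first base of each site, so after positions 5, 13, 28, 51.
Linear molecule, 4 cuts → 5 fragments:
  1–5 → 5 bp
  6–13 → 8 bp
  14–28 → 15 bp
  29–51 → 23 bp
  52–93 → 42 bp
Sorted largest to smallest: 42, 23, 15, 8, 5 bp.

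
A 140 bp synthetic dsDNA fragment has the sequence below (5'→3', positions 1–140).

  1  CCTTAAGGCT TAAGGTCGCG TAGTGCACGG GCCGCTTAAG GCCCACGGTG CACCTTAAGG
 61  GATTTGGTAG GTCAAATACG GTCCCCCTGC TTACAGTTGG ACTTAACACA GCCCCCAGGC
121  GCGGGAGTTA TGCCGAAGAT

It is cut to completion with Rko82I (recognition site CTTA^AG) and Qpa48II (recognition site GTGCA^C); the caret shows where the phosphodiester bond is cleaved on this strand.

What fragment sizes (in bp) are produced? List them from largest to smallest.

Rko82I sites (CTTAAG) start at positions 2, 9, 35, 54.
Rko82I cuts after base 4 of each site, so after positions 5, 12, 38, 57.
Qpa48II sites (GTGCAC) start at positions 23, 48.
Qpa48II cuts after base 5 of each site (before the last base), so after positions 27, 52.
Combined cut positions: 5, 12, 27, 38, 52, 57.
Linear molecule, 6 cuts → 7 fragments:
  1–5 → 5 bp
  6–12 → 7 bp
  13–27 → 15 bp
  28–38 → 11 bp
  39–52 → 14 bp
  53–57 → 5 bp
  58–140 → 83 bp
Sorted largest to smallest: 83, 15, 14, 11, 7, 5, 5 bp.

83, 15, 14, 11, 7, 5, 5 bp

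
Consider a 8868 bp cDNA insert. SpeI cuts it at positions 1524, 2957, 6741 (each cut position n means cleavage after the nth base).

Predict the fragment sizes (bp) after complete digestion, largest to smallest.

Linear molecule, 3 cuts → 4 fragments:
  1524 − 0 = 1524 bp
  2957 − 1524 = 1433 bp
  6741 − 2957 = 3784 bp
  8868 − 6741 = 2127 bp
Sorted largest to smallest: 3784, 2127, 1524, 1433 bp.

3784, 2127, 1524, 1433 bp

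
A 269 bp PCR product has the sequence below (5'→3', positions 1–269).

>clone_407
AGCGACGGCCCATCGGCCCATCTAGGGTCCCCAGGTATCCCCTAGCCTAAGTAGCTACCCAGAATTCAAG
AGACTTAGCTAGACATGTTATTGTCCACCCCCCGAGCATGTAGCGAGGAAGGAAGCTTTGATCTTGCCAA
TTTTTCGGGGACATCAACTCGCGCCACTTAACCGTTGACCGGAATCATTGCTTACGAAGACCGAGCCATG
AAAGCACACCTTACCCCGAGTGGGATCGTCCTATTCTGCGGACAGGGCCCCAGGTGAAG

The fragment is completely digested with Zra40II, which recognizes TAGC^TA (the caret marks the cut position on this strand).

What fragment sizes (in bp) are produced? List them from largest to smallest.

190, 55, 24 bp

Zra40II sites (TAGCTA) start at positions 52, 76.
Zra40II cuts after base 4 of each site, so after positions 55, 79.
Linear molecule, 2 cuts → 3 fragments:
  1–55 → 55 bp
  56–79 → 24 bp
  80–269 → 190 bp
Sorted largest to smallest: 190, 55, 24 bp.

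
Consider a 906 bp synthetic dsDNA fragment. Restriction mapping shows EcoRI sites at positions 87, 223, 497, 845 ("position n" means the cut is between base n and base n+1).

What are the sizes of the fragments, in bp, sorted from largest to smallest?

Linear molecule, 4 cuts → 5 fragments:
  87 − 0 = 87 bp
  223 − 87 = 136 bp
  497 − 223 = 274 bp
  845 − 497 = 348 bp
  906 − 845 = 61 bp
Sorted largest to smallest: 348, 274, 136, 87, 61 bp.

348, 274, 136, 87, 61 bp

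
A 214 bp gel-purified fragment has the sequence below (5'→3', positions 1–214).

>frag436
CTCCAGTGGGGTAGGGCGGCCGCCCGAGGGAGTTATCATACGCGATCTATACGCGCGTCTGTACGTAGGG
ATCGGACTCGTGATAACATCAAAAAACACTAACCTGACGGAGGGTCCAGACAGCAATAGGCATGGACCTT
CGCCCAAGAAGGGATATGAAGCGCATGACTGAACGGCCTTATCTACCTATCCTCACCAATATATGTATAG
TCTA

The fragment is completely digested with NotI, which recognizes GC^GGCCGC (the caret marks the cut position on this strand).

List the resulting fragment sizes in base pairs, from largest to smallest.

The NotI site (GCGGCCGC) starts at position 16.
NotI cuts after base 2 of each site, so after position 17.
Linear molecule, 1 cut → 2 fragments:
  1–17 → 17 bp
  18–214 → 197 bp
Sorted largest to smallest: 197, 17 bp.

197, 17 bp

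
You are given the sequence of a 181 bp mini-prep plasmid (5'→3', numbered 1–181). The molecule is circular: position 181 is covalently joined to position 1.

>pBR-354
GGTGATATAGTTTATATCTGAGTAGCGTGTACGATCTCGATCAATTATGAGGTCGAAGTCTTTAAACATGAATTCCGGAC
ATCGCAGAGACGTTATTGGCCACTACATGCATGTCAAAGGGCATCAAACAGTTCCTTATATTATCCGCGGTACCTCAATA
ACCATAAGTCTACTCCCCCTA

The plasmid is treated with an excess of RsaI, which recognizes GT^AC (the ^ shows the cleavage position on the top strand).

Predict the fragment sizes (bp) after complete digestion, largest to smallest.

RsaI sites (GTAC) start at positions 29, 150.
RsaI cuts after base 2 of each site, so after positions 30, 151.
Circular molecule, 2 cuts → 2 fragments:
  31–151 → 121 bp
  152–181 then 1–30 → 30 + 30 = 60 bp
Sorted largest to smallest: 121, 60 bp.

121, 60 bp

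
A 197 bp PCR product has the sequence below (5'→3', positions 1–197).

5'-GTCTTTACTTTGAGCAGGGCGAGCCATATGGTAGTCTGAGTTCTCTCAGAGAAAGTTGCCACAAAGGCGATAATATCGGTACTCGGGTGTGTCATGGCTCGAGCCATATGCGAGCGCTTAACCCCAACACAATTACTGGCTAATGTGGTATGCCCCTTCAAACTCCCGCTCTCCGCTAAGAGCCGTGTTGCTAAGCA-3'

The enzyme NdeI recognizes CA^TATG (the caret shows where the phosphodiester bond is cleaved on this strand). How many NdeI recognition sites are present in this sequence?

2

CATATG occurs starting at positions 25, 105.
NdeI cuts at 2 sites.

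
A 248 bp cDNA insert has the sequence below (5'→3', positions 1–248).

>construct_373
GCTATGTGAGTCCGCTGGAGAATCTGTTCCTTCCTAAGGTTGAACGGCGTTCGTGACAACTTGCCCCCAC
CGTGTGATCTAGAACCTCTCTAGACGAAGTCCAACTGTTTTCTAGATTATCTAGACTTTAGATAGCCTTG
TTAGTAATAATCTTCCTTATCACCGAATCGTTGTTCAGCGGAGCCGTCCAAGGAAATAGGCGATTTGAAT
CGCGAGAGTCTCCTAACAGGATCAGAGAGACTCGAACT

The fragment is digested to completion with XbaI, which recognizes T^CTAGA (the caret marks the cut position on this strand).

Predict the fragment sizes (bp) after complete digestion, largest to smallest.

128, 78, 22, 11, 9 bp

XbaI sites (TCTAGA) start at positions 78, 89, 111, 120.
XbaI cuts after the first base of each site, so after positions 78, 89, 111, 120.
Linear molecule, 4 cuts → 5 fragments:
  1–78 → 78 bp
  79–89 → 11 bp
  90–111 → 22 bp
  112–120 → 9 bp
  121–248 → 128 bp
Sorted largest to smallest: 128, 78, 22, 11, 9 bp.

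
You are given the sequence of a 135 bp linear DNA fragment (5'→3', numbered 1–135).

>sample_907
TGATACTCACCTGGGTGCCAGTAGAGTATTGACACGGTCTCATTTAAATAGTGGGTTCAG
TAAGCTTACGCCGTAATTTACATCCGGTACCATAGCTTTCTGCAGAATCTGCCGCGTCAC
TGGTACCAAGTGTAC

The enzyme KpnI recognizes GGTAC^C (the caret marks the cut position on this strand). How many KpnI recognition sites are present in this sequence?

2

GGTACC occurs starting at positions 86, 122.
KpnI cuts at 2 sites.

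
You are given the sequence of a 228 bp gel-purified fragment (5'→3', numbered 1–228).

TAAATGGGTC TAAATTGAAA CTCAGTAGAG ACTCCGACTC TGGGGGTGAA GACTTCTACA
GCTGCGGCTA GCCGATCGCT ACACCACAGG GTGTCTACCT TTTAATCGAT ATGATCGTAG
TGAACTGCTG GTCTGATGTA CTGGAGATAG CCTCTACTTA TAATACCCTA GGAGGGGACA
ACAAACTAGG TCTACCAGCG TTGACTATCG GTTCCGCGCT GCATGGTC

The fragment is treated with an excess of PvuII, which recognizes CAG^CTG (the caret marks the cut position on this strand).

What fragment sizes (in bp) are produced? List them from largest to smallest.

167, 61 bp

The PvuII site (CAGCTG) starts at position 59.
PvuII cuts after base 3 of each site, so after position 61.
Linear molecule, 1 cut → 2 fragments:
  1–61 → 61 bp
  62–228 → 167 bp
Sorted largest to smallest: 167, 61 bp.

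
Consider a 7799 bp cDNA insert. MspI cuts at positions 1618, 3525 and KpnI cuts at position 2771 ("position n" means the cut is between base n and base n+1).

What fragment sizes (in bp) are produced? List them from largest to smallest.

Combined cut positions (sorted): 1618, 2771, 3525.
Linear molecule, 3 cuts → 4 fragments:
  1618 − 0 = 1618 bp
  2771 − 1618 = 1153 bp
  3525 − 2771 = 754 bp
  7799 − 3525 = 4274 bp
Sorted largest to smallest: 4274, 1618, 1153, 754 bp.

4274, 1618, 1153, 754 bp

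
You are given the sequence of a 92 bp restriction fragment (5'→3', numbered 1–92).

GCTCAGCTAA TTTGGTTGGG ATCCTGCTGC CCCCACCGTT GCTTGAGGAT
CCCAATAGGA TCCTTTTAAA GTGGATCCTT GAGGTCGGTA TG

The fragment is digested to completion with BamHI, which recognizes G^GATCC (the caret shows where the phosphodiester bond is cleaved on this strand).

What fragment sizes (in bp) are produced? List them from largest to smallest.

BamHI sites (GGATCC) start at positions 19, 47, 58, 73.
BamHI cuts after the first base of each site, so after positions 19, 47, 58, 73.
Linear molecule, 4 cuts → 5 fragments:
  1–19 → 19 bp
  20–47 → 28 bp
  48–58 → 11 bp
  59–73 → 15 bp
  74–92 → 19 bp
Sorted largest to smallest: 28, 19, 19, 15, 11 bp.

28, 19, 19, 15, 11 bp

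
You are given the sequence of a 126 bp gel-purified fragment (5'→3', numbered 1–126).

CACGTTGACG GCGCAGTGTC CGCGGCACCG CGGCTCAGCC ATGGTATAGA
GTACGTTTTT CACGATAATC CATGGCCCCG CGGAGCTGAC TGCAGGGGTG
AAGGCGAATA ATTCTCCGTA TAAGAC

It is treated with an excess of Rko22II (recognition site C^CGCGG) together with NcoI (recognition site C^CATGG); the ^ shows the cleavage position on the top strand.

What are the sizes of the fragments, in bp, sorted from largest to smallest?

Rko22II sites (CCGCGG) start at positions 20, 28, 78.
Rko22II cuts after the first base of each site, so after positions 20, 28, 78.
NcoI sites (CCATGG) start at positions 39, 70.
NcoI cuts after the first base of each site, so after positions 39, 70.
Combined cut positions: 20, 28, 39, 70, 78.
Linear molecule, 5 cuts → 6 fragments:
  1–20 → 20 bp
  21–28 → 8 bp
  29–39 → 11 bp
  40–70 → 31 bp
  71–78 → 8 bp
  79–126 → 48 bp
Sorted largest to smallest: 48, 31, 20, 11, 8, 8 bp.

48, 31, 20, 11, 8, 8 bp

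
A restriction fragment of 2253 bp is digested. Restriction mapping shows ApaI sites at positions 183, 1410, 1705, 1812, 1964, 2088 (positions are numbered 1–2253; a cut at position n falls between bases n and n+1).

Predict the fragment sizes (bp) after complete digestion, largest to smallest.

Linear molecule, 6 cuts → 7 fragments:
  183 − 0 = 183 bp
  1410 − 183 = 1227 bp
  1705 − 1410 = 295 bp
  1812 − 1705 = 107 bp
  1964 − 1812 = 152 bp
  2088 − 1964 = 124 bp
  2253 − 2088 = 165 bp
Sorted largest to smallest: 1227, 295, 183, 165, 152, 124, 107 bp.

1227, 295, 183, 165, 152, 124, 107 bp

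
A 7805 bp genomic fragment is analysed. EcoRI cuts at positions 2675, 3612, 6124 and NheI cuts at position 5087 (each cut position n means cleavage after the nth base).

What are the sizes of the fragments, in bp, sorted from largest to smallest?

Combined cut positions (sorted): 2675, 3612, 5087, 6124.
Linear molecule, 4 cuts → 5 fragments:
  2675 − 0 = 2675 bp
  3612 − 2675 = 937 bp
  5087 − 3612 = 1475 bp
  6124 − 5087 = 1037 bp
  7805 − 6124 = 1681 bp
Sorted largest to smallest: 2675, 1681, 1475, 1037, 937 bp.

2675, 1681, 1475, 1037, 937 bp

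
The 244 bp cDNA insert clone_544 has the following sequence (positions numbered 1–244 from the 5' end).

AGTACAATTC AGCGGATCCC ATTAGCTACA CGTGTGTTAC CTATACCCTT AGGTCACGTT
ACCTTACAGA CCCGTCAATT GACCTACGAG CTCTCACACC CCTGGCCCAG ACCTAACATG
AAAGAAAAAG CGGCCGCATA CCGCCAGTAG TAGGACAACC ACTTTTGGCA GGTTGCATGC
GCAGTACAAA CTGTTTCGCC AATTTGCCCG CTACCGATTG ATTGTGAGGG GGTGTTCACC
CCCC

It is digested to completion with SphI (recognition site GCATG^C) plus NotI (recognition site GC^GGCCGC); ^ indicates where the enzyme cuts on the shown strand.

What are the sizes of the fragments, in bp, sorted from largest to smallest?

The SphI site (GCATGC) starts at position 175.
SphI cuts after base 5 of each site (before the last base), so after position 179.
The NotI site (GCGGCCGC) starts at position 130.
NotI cuts after base 2 of each site, so after position 131.
Combined cut positions: 131, 179.
Linear molecule, 2 cuts → 3 fragments:
  1–131 → 131 bp
  132–179 → 48 bp
  180–244 → 65 bp
Sorted largest to smallest: 131, 65, 48 bp.

131, 65, 48 bp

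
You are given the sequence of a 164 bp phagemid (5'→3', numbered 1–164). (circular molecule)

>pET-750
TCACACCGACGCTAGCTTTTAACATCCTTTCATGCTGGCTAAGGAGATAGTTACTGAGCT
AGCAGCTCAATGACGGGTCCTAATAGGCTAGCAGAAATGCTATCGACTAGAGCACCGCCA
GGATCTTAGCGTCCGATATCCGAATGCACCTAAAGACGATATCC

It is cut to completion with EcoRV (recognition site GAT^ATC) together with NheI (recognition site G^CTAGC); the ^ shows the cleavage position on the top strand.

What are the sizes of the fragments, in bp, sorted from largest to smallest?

50, 47, 29, 23, 15 bp

EcoRV sites (GATATC) start at positions 135, 158.
EcoRV cuts after base 3 of each site, so after positions 137, 160.
NheI sites (GCTAGC) start at positions 11, 58, 87.
NheI cuts after the first base of each site, so after positions 11, 58, 87.
Combined cut positions: 11, 58, 87, 137, 160.
Circular molecule, 5 cuts → 5 fragments:
  12–58 → 47 bp
  59–87 → 29 bp
  88–137 → 50 bp
  138–160 → 23 bp
  161–164 then 1–11 → 4 + 11 = 15 bp
Sorted largest to smallest: 50, 47, 29, 23, 15 bp.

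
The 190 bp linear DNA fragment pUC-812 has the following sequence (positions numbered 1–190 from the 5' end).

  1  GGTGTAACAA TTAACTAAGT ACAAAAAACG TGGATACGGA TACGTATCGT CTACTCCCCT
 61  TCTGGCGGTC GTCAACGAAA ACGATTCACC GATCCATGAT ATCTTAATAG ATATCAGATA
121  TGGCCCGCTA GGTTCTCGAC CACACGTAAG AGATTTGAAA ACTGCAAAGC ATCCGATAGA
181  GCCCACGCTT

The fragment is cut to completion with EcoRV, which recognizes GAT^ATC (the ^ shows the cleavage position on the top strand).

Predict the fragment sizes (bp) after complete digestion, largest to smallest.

EcoRV sites (GATATC) start at positions 98, 110.
EcoRV cuts after base 3 of each site, so after positions 100, 112.
Linear molecule, 2 cuts → 3 fragments:
  1–100 → 100 bp
  101–112 → 12 bp
  113–190 → 78 bp
Sorted largest to smallest: 100, 78, 12 bp.

100, 78, 12 bp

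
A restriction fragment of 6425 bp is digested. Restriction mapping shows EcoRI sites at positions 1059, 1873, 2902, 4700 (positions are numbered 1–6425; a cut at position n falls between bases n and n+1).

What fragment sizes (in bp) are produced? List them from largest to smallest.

Linear molecule, 4 cuts → 5 fragments:
  1059 − 0 = 1059 bp
  1873 − 1059 = 814 bp
  2902 − 1873 = 1029 bp
  4700 − 2902 = 1798 bp
  6425 − 4700 = 1725 bp
Sorted largest to smallest: 1798, 1725, 1059, 1029, 814 bp.

1798, 1725, 1059, 1029, 814 bp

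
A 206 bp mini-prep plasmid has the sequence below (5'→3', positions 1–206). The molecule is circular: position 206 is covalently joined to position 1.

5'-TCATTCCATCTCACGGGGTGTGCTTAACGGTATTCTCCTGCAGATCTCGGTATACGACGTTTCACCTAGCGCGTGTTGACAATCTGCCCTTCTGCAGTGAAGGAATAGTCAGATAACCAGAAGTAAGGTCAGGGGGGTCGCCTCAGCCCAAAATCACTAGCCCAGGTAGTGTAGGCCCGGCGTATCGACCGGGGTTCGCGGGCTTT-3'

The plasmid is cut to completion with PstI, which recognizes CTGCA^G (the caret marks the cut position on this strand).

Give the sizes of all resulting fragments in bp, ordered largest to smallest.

PstI sites (CTGCAG) start at positions 38, 92.
PstI cuts after base 5 of each site (before the last base), so after positions 42, 96.
Circular molecule, 2 cuts → 2 fragments:
  43–96 → 54 bp
  97–206 then 1–42 → 110 + 42 = 152 bp
Sorted largest to smallest: 152, 54 bp.

152, 54 bp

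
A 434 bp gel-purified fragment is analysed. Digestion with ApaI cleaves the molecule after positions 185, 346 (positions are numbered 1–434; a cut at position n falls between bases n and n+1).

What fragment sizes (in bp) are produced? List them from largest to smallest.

Linear molecule, 2 cuts → 3 fragments:
  185 − 0 = 185 bp
  346 − 185 = 161 bp
  434 − 346 = 88 bp
Sorted largest to smallest: 185, 161, 88 bp.

185, 161, 88 bp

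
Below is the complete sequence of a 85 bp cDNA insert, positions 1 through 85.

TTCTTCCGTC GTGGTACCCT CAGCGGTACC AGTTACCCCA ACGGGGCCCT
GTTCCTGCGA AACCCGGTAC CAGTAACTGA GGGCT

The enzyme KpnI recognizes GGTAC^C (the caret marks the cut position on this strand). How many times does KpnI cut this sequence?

GGTACC occurs starting at positions 13, 25, 66.
KpnI cuts at 3 sites.

3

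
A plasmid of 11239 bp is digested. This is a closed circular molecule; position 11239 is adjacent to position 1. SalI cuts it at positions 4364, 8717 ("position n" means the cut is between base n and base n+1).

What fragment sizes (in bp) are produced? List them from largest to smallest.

Circular molecule, 2 cuts → 2 fragments:
  8717 − 4364 = 4353 bp
  wrap: 11239 − 8717 + 4364 = 6886 bp
Sorted largest to smallest: 6886, 4353 bp.

6886, 4353 bp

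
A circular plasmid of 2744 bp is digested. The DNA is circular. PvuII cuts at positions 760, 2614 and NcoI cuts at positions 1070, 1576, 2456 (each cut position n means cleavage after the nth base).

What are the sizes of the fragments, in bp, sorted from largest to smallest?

890, 880, 506, 310, 158 bp

Combined cut positions (sorted): 760, 1070, 1576, 2456, 2614.
Circular molecule, 5 cuts → 5 fragments:
  1070 − 760 = 310 bp
  1576 − 1070 = 506 bp
  2456 − 1576 = 880 bp
  2614 − 2456 = 158 bp
  wrap: 2744 − 2614 + 760 = 890 bp
Sorted largest to smallest: 890, 880, 506, 310, 158 bp.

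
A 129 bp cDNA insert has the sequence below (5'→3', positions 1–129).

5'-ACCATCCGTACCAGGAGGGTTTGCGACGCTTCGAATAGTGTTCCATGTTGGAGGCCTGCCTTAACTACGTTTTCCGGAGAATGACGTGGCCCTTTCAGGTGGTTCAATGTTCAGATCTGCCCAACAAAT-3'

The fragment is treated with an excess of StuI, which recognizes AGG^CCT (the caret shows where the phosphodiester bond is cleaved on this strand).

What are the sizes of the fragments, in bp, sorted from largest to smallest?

The StuI site (AGGCCT) starts at position 52.
StuI cuts after base 3 of each site, so after position 54.
Linear molecule, 1 cut → 2 fragments:
  1–54 → 54 bp
  55–129 → 75 bp
Sorted largest to smallest: 75, 54 bp.

75, 54 bp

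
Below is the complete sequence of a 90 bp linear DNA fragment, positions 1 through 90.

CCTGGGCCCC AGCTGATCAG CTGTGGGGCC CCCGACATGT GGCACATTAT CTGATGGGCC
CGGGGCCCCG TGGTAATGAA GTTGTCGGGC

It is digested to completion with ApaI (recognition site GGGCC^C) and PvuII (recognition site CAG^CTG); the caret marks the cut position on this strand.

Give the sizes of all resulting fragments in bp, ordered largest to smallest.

ApaI sites (GGGCCC) start at positions 4, 26, 56, 63.
ApaI cuts after base 5 of each site (before the last base), so after positions 8, 30, 60, 67.
PvuII sites (CAGCTG) start at positions 10, 18.
PvuII cuts after base 3 of each site, so after positions 12, 20.
Combined cut positions: 8, 12, 20, 30, 60, 67.
Linear molecule, 6 cuts → 7 fragments:
  1–8 → 8 bp
  9–12 → 4 bp
  13–20 → 8 bp
  21–30 → 10 bp
  31–60 → 30 bp
  61–67 → 7 bp
  68–90 → 23 bp
Sorted largest to smallest: 30, 23, 10, 8, 8, 7, 4 bp.

30, 23, 10, 8, 8, 7, 4 bp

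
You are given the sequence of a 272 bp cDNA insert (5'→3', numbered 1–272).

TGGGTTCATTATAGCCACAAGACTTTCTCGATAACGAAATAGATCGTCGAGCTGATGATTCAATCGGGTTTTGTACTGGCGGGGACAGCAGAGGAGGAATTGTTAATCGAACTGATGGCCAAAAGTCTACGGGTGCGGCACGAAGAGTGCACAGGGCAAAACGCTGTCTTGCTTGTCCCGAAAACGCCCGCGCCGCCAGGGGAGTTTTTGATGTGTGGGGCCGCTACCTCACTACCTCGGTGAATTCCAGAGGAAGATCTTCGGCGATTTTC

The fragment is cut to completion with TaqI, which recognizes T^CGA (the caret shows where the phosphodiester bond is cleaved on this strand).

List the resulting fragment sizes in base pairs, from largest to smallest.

TaqI sites (TCGA) start at positions 28, 47, 107.
TaqI cuts after the first base of each site, so after positions 28, 47, 107.
Linear molecule, 3 cuts → 4 fragments:
  1–28 → 28 bp
  29–47 → 19 bp
  48–107 → 60 bp
  108–272 → 165 bp
Sorted largest to smallest: 165, 60, 28, 19 bp.

165, 60, 28, 19 bp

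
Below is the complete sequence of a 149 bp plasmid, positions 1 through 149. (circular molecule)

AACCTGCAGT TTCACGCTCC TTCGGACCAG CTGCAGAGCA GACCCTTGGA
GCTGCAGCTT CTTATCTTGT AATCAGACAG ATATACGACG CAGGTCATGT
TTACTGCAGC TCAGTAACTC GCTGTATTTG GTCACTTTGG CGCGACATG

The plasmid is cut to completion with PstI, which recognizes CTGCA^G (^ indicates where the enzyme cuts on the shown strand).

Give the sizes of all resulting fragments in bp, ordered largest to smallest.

PstI sites (CTGCAG) start at positions 4, 31, 52, 104.
PstI cuts after base 5 of each site (before the last base), so after positions 8, 35, 56, 108.
Circular molecule, 4 cuts → 4 fragments:
  9–35 → 27 bp
  36–56 → 21 bp
  57–108 → 52 bp
  109–149 then 1–8 → 41 + 8 = 49 bp
Sorted largest to smallest: 52, 49, 27, 21 bp.

52, 49, 27, 21 bp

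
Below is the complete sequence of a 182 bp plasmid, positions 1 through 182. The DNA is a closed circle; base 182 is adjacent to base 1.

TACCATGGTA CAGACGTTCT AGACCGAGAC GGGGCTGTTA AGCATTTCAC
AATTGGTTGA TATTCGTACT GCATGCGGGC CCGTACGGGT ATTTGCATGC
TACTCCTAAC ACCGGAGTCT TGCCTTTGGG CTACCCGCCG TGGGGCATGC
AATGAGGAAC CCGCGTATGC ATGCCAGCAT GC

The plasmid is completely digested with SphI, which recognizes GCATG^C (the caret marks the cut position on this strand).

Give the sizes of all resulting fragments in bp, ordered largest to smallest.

76, 50, 24, 24, 8 bp

SphI sites (GCATGC) start at positions 71, 95, 145, 169, 177.
SphI cuts after base 5 of each site (before the last base), so after positions 75, 99, 149, 173, 181.
Circular molecule, 5 cuts → 5 fragments:
  76–99 → 24 bp
  100–149 → 50 bp
  150–173 → 24 bp
  174–181 → 8 bp
  182–182 then 1–75 → 1 + 75 = 76 bp
Sorted largest to smallest: 76, 50, 24, 24, 8 bp.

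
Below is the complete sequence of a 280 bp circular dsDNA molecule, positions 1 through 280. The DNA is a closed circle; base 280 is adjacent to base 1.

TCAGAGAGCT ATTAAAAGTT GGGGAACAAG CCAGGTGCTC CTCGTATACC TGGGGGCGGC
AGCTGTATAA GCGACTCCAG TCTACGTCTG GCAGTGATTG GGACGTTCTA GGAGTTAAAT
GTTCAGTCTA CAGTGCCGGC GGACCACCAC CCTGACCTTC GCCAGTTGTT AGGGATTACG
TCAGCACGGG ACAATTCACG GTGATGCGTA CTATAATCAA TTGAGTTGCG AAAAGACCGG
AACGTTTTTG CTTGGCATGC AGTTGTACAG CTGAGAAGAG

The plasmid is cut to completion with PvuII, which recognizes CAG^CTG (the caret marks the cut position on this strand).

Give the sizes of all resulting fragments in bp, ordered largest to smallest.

208, 72 bp

PvuII sites (CAGCTG) start at positions 60, 268.
PvuII cuts after base 3 of each site, so after positions 62, 270.
Circular molecule, 2 cuts → 2 fragments:
  63–270 → 208 bp
  271–280 then 1–62 → 10 + 62 = 72 bp
Sorted largest to smallest: 208, 72 bp.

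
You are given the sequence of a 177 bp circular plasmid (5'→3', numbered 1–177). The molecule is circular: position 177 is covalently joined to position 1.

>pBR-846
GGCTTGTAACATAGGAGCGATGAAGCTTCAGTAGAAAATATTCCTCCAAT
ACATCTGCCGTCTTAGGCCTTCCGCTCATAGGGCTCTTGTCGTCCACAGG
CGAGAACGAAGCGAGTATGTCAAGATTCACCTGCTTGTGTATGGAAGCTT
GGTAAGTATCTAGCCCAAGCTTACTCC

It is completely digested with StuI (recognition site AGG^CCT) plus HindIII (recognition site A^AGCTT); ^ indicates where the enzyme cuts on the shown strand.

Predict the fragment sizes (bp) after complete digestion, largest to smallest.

78, 44, 33, 22 bp

The StuI site (AGGCCT) starts at position 65.
StuI cuts after base 3 of each site, so after position 67.
HindIII sites (AAGCTT) start at positions 23, 145, 167.
HindIII cuts after the first base of each site, so after positions 23, 145, 167.
Combined cut positions: 23, 67, 145, 167.
Circular molecule, 4 cuts → 4 fragments:
  24–67 → 44 bp
  68–145 → 78 bp
  146–167 → 22 bp
  168–177 then 1–23 → 10 + 23 = 33 bp
Sorted largest to smallest: 78, 44, 33, 22 bp.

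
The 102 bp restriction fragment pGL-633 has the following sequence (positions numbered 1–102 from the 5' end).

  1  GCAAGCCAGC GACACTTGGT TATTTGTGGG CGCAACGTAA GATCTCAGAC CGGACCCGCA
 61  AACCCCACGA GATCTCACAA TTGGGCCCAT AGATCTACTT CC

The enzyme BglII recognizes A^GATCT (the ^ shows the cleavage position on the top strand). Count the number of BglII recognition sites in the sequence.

AGATCT occurs starting at positions 40, 70, 91.
BglII cuts at 3 sites.

3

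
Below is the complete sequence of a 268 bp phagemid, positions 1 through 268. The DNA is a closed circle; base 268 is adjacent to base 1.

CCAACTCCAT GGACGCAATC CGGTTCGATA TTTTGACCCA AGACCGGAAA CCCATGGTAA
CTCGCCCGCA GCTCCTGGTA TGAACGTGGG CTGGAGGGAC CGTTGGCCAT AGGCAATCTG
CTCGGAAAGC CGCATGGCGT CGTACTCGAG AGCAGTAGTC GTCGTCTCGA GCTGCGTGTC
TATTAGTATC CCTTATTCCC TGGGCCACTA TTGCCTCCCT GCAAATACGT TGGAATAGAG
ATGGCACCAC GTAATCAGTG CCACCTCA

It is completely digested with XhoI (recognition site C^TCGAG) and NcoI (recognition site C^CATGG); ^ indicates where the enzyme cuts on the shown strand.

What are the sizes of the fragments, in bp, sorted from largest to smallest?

109, 93, 45, 21 bp

XhoI sites (CTCGAG) start at positions 145, 166.
XhoI cuts after the first base of each site, so after positions 145, 166.
NcoI sites (CCATGG) start at positions 7, 52.
NcoI cuts after the first base of each site, so after positions 7, 52.
Combined cut positions: 7, 52, 145, 166.
Circular molecule, 4 cuts → 4 fragments:
  8–52 → 45 bp
  53–145 → 93 bp
  146–166 → 21 bp
  167–268 then 1–7 → 102 + 7 = 109 bp
Sorted largest to smallest: 109, 93, 45, 21 bp.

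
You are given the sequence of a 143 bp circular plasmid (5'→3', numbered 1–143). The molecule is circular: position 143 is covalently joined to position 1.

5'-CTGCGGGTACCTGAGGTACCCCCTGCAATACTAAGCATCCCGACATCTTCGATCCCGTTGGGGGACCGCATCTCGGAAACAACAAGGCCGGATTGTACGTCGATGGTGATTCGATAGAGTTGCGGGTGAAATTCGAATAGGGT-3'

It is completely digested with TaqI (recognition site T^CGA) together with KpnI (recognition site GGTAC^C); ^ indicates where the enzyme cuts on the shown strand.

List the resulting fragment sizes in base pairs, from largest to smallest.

51, 30, 22, 20, 11, 9 bp

TaqI sites (TCGA) start at positions 49, 100, 111, 133.
TaqI cuts after the first base of each site, so after positions 49, 100, 111, 133.
KpnI sites (GGTACC) start at positions 6, 15.
KpnI cuts after base 5 of each site (before the last base), so after positions 10, 19.
Combined cut positions: 10, 19, 49, 100, 111, 133.
Circular molecule, 6 cuts → 6 fragments:
  11–19 → 9 bp
  20–49 → 30 bp
  50–100 → 51 bp
  101–111 → 11 bp
  112–133 → 22 bp
  134–143 then 1–10 → 10 + 10 = 20 bp
Sorted largest to smallest: 51, 30, 22, 20, 11, 9 bp.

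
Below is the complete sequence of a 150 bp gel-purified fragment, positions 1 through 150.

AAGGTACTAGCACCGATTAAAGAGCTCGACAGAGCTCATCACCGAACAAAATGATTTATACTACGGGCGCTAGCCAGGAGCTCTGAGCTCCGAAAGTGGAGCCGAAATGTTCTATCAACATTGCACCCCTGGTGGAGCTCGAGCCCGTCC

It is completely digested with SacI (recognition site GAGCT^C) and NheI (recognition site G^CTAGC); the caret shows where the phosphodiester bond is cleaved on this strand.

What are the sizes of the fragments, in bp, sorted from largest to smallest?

50, 33, 26, 13, 11, 10, 7 bp

SacI sites (GAGCTC) start at positions 22, 32, 78, 85, 135.
SacI cuts after base 5 of each site (before the last base), so after positions 26, 36, 82, 89, 139.
The NheI site (GCTAGC) starts at position 69.
NheI cuts after the first base of each site, so after position 69.
Combined cut positions: 26, 36, 69, 82, 89, 139.
Linear molecule, 6 cuts → 7 fragments:
  1–26 → 26 bp
  27–36 → 10 bp
  37–69 → 33 bp
  70–82 → 13 bp
  83–89 → 7 bp
  90–139 → 50 bp
  140–150 → 11 bp
Sorted largest to smallest: 50, 33, 26, 13, 11, 10, 7 bp.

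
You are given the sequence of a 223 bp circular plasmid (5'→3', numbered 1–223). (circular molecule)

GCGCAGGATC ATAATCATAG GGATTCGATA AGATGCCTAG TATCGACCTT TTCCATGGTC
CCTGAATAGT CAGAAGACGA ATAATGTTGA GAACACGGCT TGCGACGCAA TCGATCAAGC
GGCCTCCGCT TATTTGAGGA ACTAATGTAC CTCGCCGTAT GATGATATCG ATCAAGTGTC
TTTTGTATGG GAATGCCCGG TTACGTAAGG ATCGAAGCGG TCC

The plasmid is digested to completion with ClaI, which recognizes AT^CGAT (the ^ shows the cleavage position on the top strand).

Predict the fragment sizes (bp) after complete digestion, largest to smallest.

ClaI sites (ATCGAT) start at positions 110, 167.
ClaI cuts after base 2 of each site, so after positions 111, 168.
Circular molecule, 2 cuts → 2 fragments:
  112–168 → 57 bp
  169–223 then 1–111 → 55 + 111 = 166 bp
Sorted largest to smallest: 166, 57 bp.

166, 57 bp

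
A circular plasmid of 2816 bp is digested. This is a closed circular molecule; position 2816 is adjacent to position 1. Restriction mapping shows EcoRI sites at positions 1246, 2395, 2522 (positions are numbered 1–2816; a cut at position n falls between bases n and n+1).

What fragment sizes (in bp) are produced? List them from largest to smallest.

1540, 1149, 127 bp

Circular molecule, 3 cuts → 3 fragments:
  2395 − 1246 = 1149 bp
  2522 − 2395 = 127 bp
  wrap: 2816 − 2522 + 1246 = 1540 bp
Sorted largest to smallest: 1540, 1149, 127 bp.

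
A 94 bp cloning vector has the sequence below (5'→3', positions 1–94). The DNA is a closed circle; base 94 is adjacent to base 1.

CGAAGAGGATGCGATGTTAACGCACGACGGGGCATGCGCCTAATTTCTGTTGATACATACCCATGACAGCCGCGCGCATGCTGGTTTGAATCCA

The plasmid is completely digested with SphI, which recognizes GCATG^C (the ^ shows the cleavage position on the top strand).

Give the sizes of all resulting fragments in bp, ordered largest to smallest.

SphI sites (GCATGC) start at positions 32, 76.
SphI cuts after base 5 of each site (before the last base), so after positions 36, 80.
Circular molecule, 2 cuts → 2 fragments:
  37–80 → 44 bp
  81–94 then 1–36 → 14 + 36 = 50 bp
Sorted largest to smallest: 50, 44 bp.

50, 44 bp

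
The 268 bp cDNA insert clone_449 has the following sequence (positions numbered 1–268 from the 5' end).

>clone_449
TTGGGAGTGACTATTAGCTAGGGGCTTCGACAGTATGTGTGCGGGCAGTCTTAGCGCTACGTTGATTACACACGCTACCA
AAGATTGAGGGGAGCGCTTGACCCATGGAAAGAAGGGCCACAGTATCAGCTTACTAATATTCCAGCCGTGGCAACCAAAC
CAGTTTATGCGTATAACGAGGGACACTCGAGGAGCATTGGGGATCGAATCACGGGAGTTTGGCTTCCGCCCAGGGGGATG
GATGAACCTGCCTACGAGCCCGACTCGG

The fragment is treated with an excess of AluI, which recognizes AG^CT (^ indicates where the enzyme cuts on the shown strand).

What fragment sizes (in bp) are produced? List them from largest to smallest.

AluI sites (AGCT) start at positions 16, 128.
AluI cuts after base 2 of each site, so after positions 17, 129.
Linear molecule, 2 cuts → 3 fragments:
  1–17 → 17 bp
  18–129 → 112 bp
  130–268 → 139 bp
Sorted largest to smallest: 139, 112, 17 bp.

139, 112, 17 bp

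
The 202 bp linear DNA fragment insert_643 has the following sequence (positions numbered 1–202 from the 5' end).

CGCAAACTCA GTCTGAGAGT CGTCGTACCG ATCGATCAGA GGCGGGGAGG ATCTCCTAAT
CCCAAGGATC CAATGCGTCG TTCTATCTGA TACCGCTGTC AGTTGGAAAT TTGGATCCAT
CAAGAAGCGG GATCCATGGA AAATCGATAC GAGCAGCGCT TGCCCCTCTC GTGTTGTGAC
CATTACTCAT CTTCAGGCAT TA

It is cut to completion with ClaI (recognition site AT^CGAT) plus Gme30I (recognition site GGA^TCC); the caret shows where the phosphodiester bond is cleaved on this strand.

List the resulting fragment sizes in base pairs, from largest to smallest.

58, 47, 36, 32, 17, 12 bp

ClaI sites (ATCGAT) start at positions 31, 143.
ClaI cuts after base 2 of each site, so after positions 32, 144.
Gme30I sites (GGATCC) start at positions 66, 113, 130.
Gme30I cuts after base 3 of each site, so after positions 68, 115, 132.
Combined cut positions: 32, 68, 115, 132, 144.
Linear molecule, 5 cuts → 6 fragments:
  1–32 → 32 bp
  33–68 → 36 bp
  69–115 → 47 bp
  116–132 → 17 bp
  133–144 → 12 bp
  145–202 → 58 bp
Sorted largest to smallest: 58, 47, 36, 32, 17, 12 bp.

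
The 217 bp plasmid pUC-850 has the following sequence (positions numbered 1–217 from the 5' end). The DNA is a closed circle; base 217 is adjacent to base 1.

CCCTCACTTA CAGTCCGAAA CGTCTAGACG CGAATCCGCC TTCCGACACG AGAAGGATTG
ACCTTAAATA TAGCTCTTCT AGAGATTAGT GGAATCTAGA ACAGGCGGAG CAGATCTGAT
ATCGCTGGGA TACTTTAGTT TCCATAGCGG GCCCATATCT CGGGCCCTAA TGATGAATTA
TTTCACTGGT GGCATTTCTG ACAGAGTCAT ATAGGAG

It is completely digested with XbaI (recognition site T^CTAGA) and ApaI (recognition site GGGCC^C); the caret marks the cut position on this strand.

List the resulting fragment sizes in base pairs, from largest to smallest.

74, 58, 55, 17, 13 bp

XbaI sites (TCTAGA) start at positions 23, 78, 95.
XbaI cuts after the first base of each site, so after positions 23, 78, 95.
ApaI sites (GGGCCC) start at positions 149, 162.
ApaI cuts after base 5 of each site (before the last base), so after positions 153, 166.
Combined cut positions: 23, 78, 95, 153, 166.
Circular molecule, 5 cuts → 5 fragments:
  24–78 → 55 bp
  79–95 → 17 bp
  96–153 → 58 bp
  154–166 → 13 bp
  167–217 then 1–23 → 51 + 23 = 74 bp
Sorted largest to smallest: 74, 58, 55, 17, 13 bp.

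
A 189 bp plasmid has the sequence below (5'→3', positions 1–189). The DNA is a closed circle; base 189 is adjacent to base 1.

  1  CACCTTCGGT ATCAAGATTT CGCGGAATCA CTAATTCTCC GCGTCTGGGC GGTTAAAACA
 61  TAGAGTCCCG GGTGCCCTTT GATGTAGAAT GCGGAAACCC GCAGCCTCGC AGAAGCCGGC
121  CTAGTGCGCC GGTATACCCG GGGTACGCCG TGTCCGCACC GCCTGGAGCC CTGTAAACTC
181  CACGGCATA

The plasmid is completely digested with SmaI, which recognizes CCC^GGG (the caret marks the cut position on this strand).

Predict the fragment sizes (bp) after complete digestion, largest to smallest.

SmaI sites (CCCGGG) start at positions 67, 137.
SmaI cuts after base 3 of each site, so after positions 69, 139.
Circular molecule, 2 cuts → 2 fragments:
  70–139 → 70 bp
  140–189 then 1–69 → 50 + 69 = 119 bp
Sorted largest to smallest: 119, 70 bp.

119, 70 bp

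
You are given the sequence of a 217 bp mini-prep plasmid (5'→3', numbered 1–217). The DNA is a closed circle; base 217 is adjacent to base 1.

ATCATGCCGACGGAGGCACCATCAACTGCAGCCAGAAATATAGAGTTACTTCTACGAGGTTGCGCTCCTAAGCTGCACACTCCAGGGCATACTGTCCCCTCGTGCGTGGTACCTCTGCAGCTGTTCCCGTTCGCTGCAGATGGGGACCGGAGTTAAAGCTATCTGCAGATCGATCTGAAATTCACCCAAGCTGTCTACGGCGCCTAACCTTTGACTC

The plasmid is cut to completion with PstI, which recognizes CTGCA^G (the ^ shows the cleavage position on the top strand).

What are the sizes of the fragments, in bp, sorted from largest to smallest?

89, 80, 29, 19 bp

PstI sites (CTGCAG) start at positions 26, 115, 134, 163.
PstI cuts after base 5 of each site (before the last base), so after positions 30, 119, 138, 167.
Circular molecule, 4 cuts → 4 fragments:
  31–119 → 89 bp
  120–138 → 19 bp
  139–167 → 29 bp
  168–217 then 1–30 → 50 + 30 = 80 bp
Sorted largest to smallest: 89, 80, 29, 19 bp.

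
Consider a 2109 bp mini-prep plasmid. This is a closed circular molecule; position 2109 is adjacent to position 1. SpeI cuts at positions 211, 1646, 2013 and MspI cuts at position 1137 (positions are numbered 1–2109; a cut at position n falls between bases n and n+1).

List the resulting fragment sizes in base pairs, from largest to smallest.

Combined cut positions (sorted): 211, 1137, 1646, 2013.
Circular molecule, 4 cuts → 4 fragments:
  1137 − 211 = 926 bp
  1646 − 1137 = 509 bp
  2013 − 1646 = 367 bp
  wrap: 2109 − 2013 + 211 = 307 bp
Sorted largest to smallest: 926, 509, 367, 307 bp.

926, 509, 367, 307 bp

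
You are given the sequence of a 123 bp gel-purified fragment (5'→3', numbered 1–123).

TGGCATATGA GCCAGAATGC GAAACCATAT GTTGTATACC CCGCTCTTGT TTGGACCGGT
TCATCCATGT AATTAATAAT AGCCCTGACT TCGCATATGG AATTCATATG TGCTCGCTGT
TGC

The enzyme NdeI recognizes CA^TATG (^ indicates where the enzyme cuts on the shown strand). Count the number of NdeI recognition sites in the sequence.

CATATG occurs starting at positions 4, 26, 94, 105.
NdeI cuts at 4 sites.

4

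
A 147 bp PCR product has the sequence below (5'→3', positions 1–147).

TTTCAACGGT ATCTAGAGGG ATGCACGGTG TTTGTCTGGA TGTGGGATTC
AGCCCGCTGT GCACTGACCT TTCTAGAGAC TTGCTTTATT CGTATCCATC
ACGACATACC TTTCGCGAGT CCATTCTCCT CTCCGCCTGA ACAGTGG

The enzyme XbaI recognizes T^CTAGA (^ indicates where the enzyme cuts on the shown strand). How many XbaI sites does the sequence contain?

2

TCTAGA occurs starting at positions 12, 72.
XbaI cuts at 2 sites.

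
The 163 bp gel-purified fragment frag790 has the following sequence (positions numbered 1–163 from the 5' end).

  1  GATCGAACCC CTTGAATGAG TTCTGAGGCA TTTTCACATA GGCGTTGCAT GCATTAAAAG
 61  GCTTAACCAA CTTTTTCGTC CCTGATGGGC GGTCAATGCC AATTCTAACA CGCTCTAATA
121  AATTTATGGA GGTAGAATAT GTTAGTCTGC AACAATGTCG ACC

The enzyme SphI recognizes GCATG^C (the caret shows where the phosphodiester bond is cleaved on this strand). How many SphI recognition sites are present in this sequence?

GCATGC occurs starting at position 47.
SphI cuts at 1 site.

1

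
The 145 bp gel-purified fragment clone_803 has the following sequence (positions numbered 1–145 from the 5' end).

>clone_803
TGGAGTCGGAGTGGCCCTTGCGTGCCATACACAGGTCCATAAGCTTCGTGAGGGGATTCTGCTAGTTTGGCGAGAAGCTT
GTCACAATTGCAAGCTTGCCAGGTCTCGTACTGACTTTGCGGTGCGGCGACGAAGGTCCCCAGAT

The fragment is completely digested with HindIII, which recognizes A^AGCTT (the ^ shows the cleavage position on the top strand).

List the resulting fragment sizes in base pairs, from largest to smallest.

HindIII sites (AAGCTT) start at positions 41, 75, 92.
HindIII cuts after the first base of each site, so after positions 41, 75, 92.
Linear molecule, 3 cuts → 4 fragments:
  1–41 → 41 bp
  42–75 → 34 bp
  76–92 → 17 bp
  93–145 → 53 bp
Sorted largest to smallest: 53, 41, 34, 17 bp.

53, 41, 34, 17 bp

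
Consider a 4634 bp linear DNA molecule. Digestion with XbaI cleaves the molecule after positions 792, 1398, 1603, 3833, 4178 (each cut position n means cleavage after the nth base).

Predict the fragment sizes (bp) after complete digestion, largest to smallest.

Linear molecule, 5 cuts → 6 fragments:
  792 − 0 = 792 bp
  1398 − 792 = 606 bp
  1603 − 1398 = 205 bp
  3833 − 1603 = 2230 bp
  4178 − 3833 = 345 bp
  4634 − 4178 = 456 bp
Sorted largest to smallest: 2230, 792, 606, 456, 345, 205 bp.

2230, 792, 606, 456, 345, 205 bp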